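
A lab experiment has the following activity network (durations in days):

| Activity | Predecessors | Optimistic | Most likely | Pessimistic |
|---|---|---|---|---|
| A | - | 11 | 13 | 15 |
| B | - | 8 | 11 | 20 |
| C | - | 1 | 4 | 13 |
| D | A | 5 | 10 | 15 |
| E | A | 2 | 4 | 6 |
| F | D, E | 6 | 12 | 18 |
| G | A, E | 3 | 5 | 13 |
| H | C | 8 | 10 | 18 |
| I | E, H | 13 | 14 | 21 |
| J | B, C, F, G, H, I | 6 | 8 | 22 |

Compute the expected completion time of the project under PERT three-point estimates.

te_A = (11 + 4·13 + 15)/6 = 78/6 = 13
te_B = (8 + 4·11 + 20)/6 = 72/6 = 12
te_C = (1 + 4·4 + 13)/6 = 30/6 = 5
te_D = (5 + 4·10 + 15)/6 = 60/6 = 10
te_E = (2 + 4·4 + 6)/6 = 24/6 = 4
te_F = (6 + 4·12 + 18)/6 = 72/6 = 12
te_G = (3 + 4·5 + 13)/6 = 36/6 = 6
te_H = (8 + 4·10 + 18)/6 = 66/6 = 11
te_I = (13 + 4·14 + 21)/6 = 90/6 = 15
te_J = (6 + 4·8 + 22)/6 = 60/6 = 10

Forward pass:
ES_A = 0; EF_A = 13
ES_B = 0; EF_B = 12
ES_C = 0; EF_C = 5
ES_D = 13; EF_D = 13+10 = 23
ES_E = 13; EF_E = 13+4 = 17
ES_F = max(EF_D=23, EF_E=17) = 23; EF_F = 23+12 = 35
ES_G = max(EF_A=13, EF_E=17) = 17; EF_G = 17+6 = 23
ES_H = 5; EF_H = 5+11 = 16
ES_I = max(EF_E=17, EF_H=16) = 17; EF_I = 17+15 = 32
ES_J = max(EF_B=12, EF_C=5, EF_F=35, EF_G=23, EF_H=16, EF_I=32) = 35; EF_J = 35+10 = 45
Expected project duration μ = 45 days. Critical path: A → D → F → J.

45 days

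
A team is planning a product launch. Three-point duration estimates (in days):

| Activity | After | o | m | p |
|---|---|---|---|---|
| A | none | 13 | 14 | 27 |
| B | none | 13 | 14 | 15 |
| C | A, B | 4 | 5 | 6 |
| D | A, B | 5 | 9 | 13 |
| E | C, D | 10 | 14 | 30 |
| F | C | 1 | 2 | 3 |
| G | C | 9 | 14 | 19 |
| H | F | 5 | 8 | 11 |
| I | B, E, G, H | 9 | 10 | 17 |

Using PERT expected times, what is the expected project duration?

te_A = (13 + 4·14 + 27)/6 = 96/6 = 16
te_B = (13 + 4·14 + 15)/6 = 84/6 = 14
te_C = (4 + 4·5 + 6)/6 = 30/6 = 5
te_D = (5 + 4·9 + 13)/6 = 54/6 = 9
te_E = (10 + 4·14 + 30)/6 = 96/6 = 16
te_F = (1 + 4·2 + 3)/6 = 12/6 = 2
te_G = (9 + 4·14 + 19)/6 = 84/6 = 14
te_H = (5 + 4·8 + 11)/6 = 48/6 = 8
te_I = (9 + 4·10 + 17)/6 = 66/6 = 11

Forward pass:
ES_A = 0; EF_A = 16
ES_B = 0; EF_B = 14
ES_C = max(EF_A=16, EF_B=14) = 16; EF_C = 16+5 = 21
ES_D = max(EF_A=16, EF_B=14) = 16; EF_D = 16+9 = 25
ES_E = max(EF_C=21, EF_D=25) = 25; EF_E = 25+16 = 41
ES_F = 21; EF_F = 21+2 = 23
ES_G = 21; EF_G = 21+14 = 35
ES_H = 23; EF_H = 23+8 = 31
ES_I = max(EF_B=14, EF_E=41, EF_G=35, EF_H=31) = 41; EF_I = 41+11 = 52
Expected project duration μ = 52 days. Critical path: A → D → E → I.

52 days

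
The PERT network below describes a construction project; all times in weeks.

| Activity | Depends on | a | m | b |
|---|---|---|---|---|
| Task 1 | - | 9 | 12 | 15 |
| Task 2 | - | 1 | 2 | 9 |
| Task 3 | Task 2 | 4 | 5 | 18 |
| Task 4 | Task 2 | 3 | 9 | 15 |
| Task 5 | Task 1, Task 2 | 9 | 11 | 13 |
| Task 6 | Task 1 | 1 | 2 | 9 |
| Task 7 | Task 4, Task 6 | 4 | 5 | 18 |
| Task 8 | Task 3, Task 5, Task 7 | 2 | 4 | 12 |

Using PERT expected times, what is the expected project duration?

te_Task 1 = (9 + 4·12 + 15)/6 = 72/6 = 12
te_Task 2 = (1 + 4·2 + 9)/6 = 18/6 = 3
te_Task 3 = (4 + 4·5 + 18)/6 = 42/6 = 7
te_Task 4 = (3 + 4·9 + 15)/6 = 54/6 = 9
te_Task 5 = (9 + 4·11 + 13)/6 = 66/6 = 11
te_Task 6 = (1 + 4·2 + 9)/6 = 18/6 = 3
te_Task 7 = (4 + 4·5 + 18)/6 = 42/6 = 7
te_Task 8 = (2 + 4·4 + 12)/6 = 30/6 = 5

Forward pass:
ES_Task 1 = 0; EF_Task 1 = 12
ES_Task 2 = 0; EF_Task 2 = 3
ES_Task 3 = 3; EF_Task 3 = 3+7 = 10
ES_Task 4 = 3; EF_Task 4 = 3+9 = 12
ES_Task 5 = max(EF_Task 1=12, EF_Task 2=3) = 12; EF_Task 5 = 12+11 = 23
ES_Task 6 = 12; EF_Task 6 = 12+3 = 15
ES_Task 7 = max(EF_Task 4=12, EF_Task 6=15) = 15; EF_Task 7 = 15+7 = 22
ES_Task 8 = max(EF_Task 3=10, EF_Task 5=23, EF_Task 7=22) = 23; EF_Task 8 = 23+5 = 28
Expected project duration μ = 28 weeks. Critical path: Task 1 → Task 5 → Task 8.

28 weeks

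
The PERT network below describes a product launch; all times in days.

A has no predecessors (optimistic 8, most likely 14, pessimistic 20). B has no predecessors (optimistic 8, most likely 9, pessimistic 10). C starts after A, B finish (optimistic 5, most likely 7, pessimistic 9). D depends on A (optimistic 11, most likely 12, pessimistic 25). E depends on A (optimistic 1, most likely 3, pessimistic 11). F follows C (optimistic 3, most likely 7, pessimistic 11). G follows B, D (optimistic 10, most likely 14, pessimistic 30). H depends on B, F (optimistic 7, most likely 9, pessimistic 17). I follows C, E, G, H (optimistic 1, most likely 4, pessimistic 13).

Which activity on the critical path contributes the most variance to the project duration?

G

te_A = (8 + 4·14 + 20)/6 = 84/6 = 14; σ²_A = ((20−8)/6)² = 4.000
te_B = (8 + 4·9 + 10)/6 = 54/6 = 9; σ²_B = ((10−8)/6)² = 0.111
te_C = (5 + 4·7 + 9)/6 = 42/6 = 7; σ²_C = ((9−5)/6)² = 0.444
te_D = (11 + 4·12 + 25)/6 = 84/6 = 14; σ²_D = ((25−11)/6)² = 5.444
te_E = (1 + 4·3 + 11)/6 = 24/6 = 4; σ²_E = ((11−1)/6)² = 2.778
te_F = (3 + 4·7 + 11)/6 = 42/6 = 7; σ²_F = ((11−3)/6)² = 1.778
te_G = (10 + 4·14 + 30)/6 = 96/6 = 16; σ²_G = ((30−10)/6)² = 11.111
te_H = (7 + 4·9 + 17)/6 = 60/6 = 10; σ²_H = ((17−7)/6)² = 2.778
te_I = (1 + 4·4 + 13)/6 = 30/6 = 5; σ²_I = ((13−1)/6)² = 4.000

Forward pass:
ES_A = 0; EF_A = 14
ES_B = 0; EF_B = 9
ES_C = max(EF_A=14, EF_B=9) = 14; EF_C = 14+7 = 21
ES_D = 14; EF_D = 14+14 = 28
ES_E = 14; EF_E = 14+4 = 18
ES_F = 21; EF_F = 21+7 = 28
ES_G = max(EF_B=9, EF_D=28) = 28; EF_G = 28+16 = 44
ES_H = max(EF_B=9, EF_F=28) = 28; EF_H = 28+10 = 38
ES_I = max(EF_C=21, EF_E=18, EF_G=44, EF_H=38) = 44; EF_I = 44+5 = 49
Expected project duration μ = 49 days. Critical path: A → D → G → I.

Variances on critical path: σ²_A=4.000, σ²_D=5.444, σ²_G=11.111, σ²_I=4.000.
Largest is σ²_G = 11.111.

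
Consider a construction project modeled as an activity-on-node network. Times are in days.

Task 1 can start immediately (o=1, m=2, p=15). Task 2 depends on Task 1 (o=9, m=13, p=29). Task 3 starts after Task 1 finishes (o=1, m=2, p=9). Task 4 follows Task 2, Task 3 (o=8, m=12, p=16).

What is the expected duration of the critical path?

te_Task 1 = (1 + 4·2 + 15)/6 = 24/6 = 4
te_Task 2 = (9 + 4·13 + 29)/6 = 90/6 = 15
te_Task 3 = (1 + 4·2 + 9)/6 = 18/6 = 3
te_Task 4 = (8 + 4·12 + 16)/6 = 72/6 = 12

Forward pass:
ES_Task 1 = 0; EF_Task 1 = 4
ES_Task 2 = 4; EF_Task 2 = 4+15 = 19
ES_Task 3 = 4; EF_Task 3 = 4+3 = 7
ES_Task 4 = max(EF_Task 2=19, EF_Task 3=7) = 19; EF_Task 4 = 19+12 = 31
Expected project duration μ = 31 days. Critical path: Task 1 → Task 2 → Task 4.

31 days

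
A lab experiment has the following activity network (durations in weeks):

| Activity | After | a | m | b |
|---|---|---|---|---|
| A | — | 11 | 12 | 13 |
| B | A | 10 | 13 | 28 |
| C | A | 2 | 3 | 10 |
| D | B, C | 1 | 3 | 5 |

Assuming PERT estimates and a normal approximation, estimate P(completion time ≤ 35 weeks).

te_A = (11 + 4·12 + 13)/6 = 72/6 = 12; σ²_A = ((13−11)/6)² = 0.111
te_B = (10 + 4·13 + 28)/6 = 90/6 = 15; σ²_B = ((28−10)/6)² = 9.000
te_C = (2 + 4·3 + 10)/6 = 24/6 = 4; σ²_C = ((10−2)/6)² = 1.778
te_D = (1 + 4·3 + 5)/6 = 18/6 = 3; σ²_D = ((5−1)/6)² = 0.444

Forward pass:
ES_A = 0; EF_A = 12
ES_B = 12; EF_B = 12+15 = 27
ES_C = 12; EF_C = 12+4 = 16
ES_D = max(EF_B=27, EF_C=16) = 27; EF_D = 27+3 = 30
Expected project duration μ = 30 weeks. Critical path: A → B → D.

Variance along critical path = 0.111 + 9.000 + 0.444 = 9.556; σ = √9.556 = 3.091 weeks.
Z = (35 − 30) / 3.091 = 1.617
P(T ≤ 35) = Φ(1.617) ≈ 0.947

0.947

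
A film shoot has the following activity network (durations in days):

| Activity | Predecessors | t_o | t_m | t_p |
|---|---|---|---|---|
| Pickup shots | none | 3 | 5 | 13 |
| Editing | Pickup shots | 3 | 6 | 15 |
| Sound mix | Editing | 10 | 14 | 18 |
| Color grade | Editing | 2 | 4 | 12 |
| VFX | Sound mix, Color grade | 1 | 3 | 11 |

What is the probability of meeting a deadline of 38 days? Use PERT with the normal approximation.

te_Pickup shots = (3 + 4·5 + 13)/6 = 36/6 = 6; σ²_Pickup shots = ((13−3)/6)² = 2.778
te_Editing = (3 + 4·6 + 15)/6 = 42/6 = 7; σ²_Editing = ((15−3)/6)² = 4.000
te_Sound mix = (10 + 4·14 + 18)/6 = 84/6 = 14; σ²_Sound mix = ((18−10)/6)² = 1.778
te_Color grade = (2 + 4·4 + 12)/6 = 30/6 = 5; σ²_Color grade = ((12−2)/6)² = 2.778
te_VFX = (1 + 4·3 + 11)/6 = 24/6 = 4; σ²_VFX = ((11−1)/6)² = 2.778

Forward pass:
ES_Pickup shots = 0; EF_Pickup shots = 6
ES_Editing = 6; EF_Editing = 6+7 = 13
ES_Sound mix = 13; EF_Sound mix = 13+14 = 27
ES_Color grade = 13; EF_Color grade = 13+5 = 18
ES_VFX = max(EF_Sound mix=27, EF_Color grade=18) = 27; EF_VFX = 27+4 = 31
Expected project duration μ = 31 days. Critical path: Pickup shots → Editing → Sound mix → VFX.

Variance along critical path = 2.778 + 4.000 + 1.778 + 2.778 = 11.333; σ = √11.333 = 3.367 days.
Z = (38 − 31) / 3.367 = 2.079
P(T ≤ 38) = Φ(2.079) ≈ 0.981

0.981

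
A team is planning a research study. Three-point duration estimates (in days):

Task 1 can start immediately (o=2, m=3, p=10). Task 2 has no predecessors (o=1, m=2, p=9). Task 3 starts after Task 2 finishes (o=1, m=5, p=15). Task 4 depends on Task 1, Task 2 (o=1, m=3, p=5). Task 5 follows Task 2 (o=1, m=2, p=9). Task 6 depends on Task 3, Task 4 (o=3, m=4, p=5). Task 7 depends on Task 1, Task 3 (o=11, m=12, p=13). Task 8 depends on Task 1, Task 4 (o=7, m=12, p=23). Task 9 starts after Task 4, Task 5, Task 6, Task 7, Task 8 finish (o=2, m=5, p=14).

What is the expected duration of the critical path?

te_Task 1 = (2 + 4·3 + 10)/6 = 24/6 = 4
te_Task 2 = (1 + 4·2 + 9)/6 = 18/6 = 3
te_Task 3 = (1 + 4·5 + 15)/6 = 36/6 = 6
te_Task 4 = (1 + 4·3 + 5)/6 = 18/6 = 3
te_Task 5 = (1 + 4·2 + 9)/6 = 18/6 = 3
te_Task 6 = (3 + 4·4 + 5)/6 = 24/6 = 4
te_Task 7 = (11 + 4·12 + 13)/6 = 72/6 = 12
te_Task 8 = (7 + 4·12 + 23)/6 = 78/6 = 13
te_Task 9 = (2 + 4·5 + 14)/6 = 36/6 = 6

Forward pass:
ES_Task 1 = 0; EF_Task 1 = 4
ES_Task 2 = 0; EF_Task 2 = 3
ES_Task 3 = 3; EF_Task 3 = 3+6 = 9
ES_Task 4 = max(EF_Task 1=4, EF_Task 2=3) = 4; EF_Task 4 = 4+3 = 7
ES_Task 5 = 3; EF_Task 5 = 3+3 = 6
ES_Task 6 = max(EF_Task 3=9, EF_Task 4=7) = 9; EF_Task 6 = 9+4 = 13
ES_Task 7 = max(EF_Task 1=4, EF_Task 3=9) = 9; EF_Task 7 = 9+12 = 21
ES_Task 8 = max(EF_Task 1=4, EF_Task 4=7) = 7; EF_Task 8 = 7+13 = 20
ES_Task 9 = max(EF_Task 4=7, EF_Task 5=6, EF_Task 6=13, EF_Task 7=21, EF_Task 8=20) = 21; EF_Task 9 = 21+6 = 27
Expected project duration μ = 27 days. Critical path: Task 2 → Task 3 → Task 7 → Task 9.

27 days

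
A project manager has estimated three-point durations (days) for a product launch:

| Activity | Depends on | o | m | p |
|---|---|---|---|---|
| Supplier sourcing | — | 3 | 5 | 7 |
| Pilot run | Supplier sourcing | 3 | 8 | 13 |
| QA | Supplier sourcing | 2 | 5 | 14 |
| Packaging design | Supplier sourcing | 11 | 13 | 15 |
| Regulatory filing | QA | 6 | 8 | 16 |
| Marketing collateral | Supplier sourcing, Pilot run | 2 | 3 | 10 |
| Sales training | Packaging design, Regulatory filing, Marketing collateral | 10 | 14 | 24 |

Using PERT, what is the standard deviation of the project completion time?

te_Supplier sourcing = (3 + 4·5 + 7)/6 = 30/6 = 5; σ²_Supplier sourcing = ((7−3)/6)² = 0.444
te_Pilot run = (3 + 4·8 + 13)/6 = 48/6 = 8; σ²_Pilot run = ((13−3)/6)² = 2.778
te_QA = (2 + 4·5 + 14)/6 = 36/6 = 6; σ²_QA = ((14−2)/6)² = 4.000
te_Packaging design = (11 + 4·13 + 15)/6 = 78/6 = 13; σ²_Packaging design = ((15−11)/6)² = 0.444
te_Regulatory filing = (6 + 4·8 + 16)/6 = 54/6 = 9; σ²_Regulatory filing = ((16−6)/6)² = 2.778
te_Marketing collateral = (2 + 4·3 + 10)/6 = 24/6 = 4; σ²_Marketing collateral = ((10−2)/6)² = 1.778
te_Sales training = (10 + 4·14 + 24)/6 = 90/6 = 15; σ²_Sales training = ((24−10)/6)² = 5.444

Forward pass:
ES_Supplier sourcing = 0; EF_Supplier sourcing = 5
ES_Pilot run = 5; EF_Pilot run = 5+8 = 13
ES_QA = 5; EF_QA = 5+6 = 11
ES_Packaging design = 5; EF_Packaging design = 5+13 = 18
ES_Regulatory filing = 11; EF_Regulatory filing = 11+9 = 20
ES_Marketing collateral = max(EF_Supplier sourcing=5, EF_Pilot run=13) = 13; EF_Marketing collateral = 13+4 = 17
ES_Sales training = max(EF_Packaging design=18, EF_Regulatory filing=20, EF_Marketing collateral=17) = 20; EF_Sales training = 20+15 = 35
Expected project duration μ = 35 days. Critical path: Supplier sourcing → QA → Regulatory filing → Sales training.

Variance along critical path = 0.444 + 4.000 + 2.778 + 5.444 = 12.667
σ = √12.667 = 3.559 days

3.56 days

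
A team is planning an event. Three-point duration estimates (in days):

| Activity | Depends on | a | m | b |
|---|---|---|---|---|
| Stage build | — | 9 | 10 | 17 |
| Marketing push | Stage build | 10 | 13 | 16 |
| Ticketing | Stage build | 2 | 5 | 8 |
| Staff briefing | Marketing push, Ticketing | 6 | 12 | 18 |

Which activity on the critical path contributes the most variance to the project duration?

Staff briefing

te_Stage build = (9 + 4·10 + 17)/6 = 66/6 = 11; σ²_Stage build = ((17−9)/6)² = 1.778
te_Marketing push = (10 + 4·13 + 16)/6 = 78/6 = 13; σ²_Marketing push = ((16−10)/6)² = 1.000
te_Ticketing = (2 + 4·5 + 8)/6 = 30/6 = 5; σ²_Ticketing = ((8−2)/6)² = 1.000
te_Staff briefing = (6 + 4·12 + 18)/6 = 72/6 = 12; σ²_Staff briefing = ((18−6)/6)² = 4.000

Forward pass:
ES_Stage build = 0; EF_Stage build = 11
ES_Marketing push = 11; EF_Marketing push = 11+13 = 24
ES_Ticketing = 11; EF_Ticketing = 11+5 = 16
ES_Staff briefing = max(EF_Marketing push=24, EF_Ticketing=16) = 24; EF_Staff briefing = 24+12 = 36
Expected project duration μ = 36 days. Critical path: Stage build → Marketing push → Staff briefing.

Variances on critical path: σ²_Stage build=1.778, σ²_Marketing push=1.000, σ²_Staff briefing=4.000.
Largest is σ²_Staff briefing = 4.000.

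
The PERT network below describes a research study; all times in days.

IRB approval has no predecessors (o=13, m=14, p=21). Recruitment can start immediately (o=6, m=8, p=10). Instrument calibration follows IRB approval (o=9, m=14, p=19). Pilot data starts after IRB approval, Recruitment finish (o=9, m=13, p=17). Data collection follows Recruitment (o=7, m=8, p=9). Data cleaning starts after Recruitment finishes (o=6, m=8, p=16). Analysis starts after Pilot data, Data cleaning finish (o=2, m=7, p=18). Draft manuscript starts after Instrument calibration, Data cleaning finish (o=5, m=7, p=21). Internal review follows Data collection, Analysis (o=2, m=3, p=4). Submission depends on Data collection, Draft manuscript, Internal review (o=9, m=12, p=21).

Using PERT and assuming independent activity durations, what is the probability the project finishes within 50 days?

te_IRB approval = (13 + 4·14 + 21)/6 = 90/6 = 15; σ²_IRB approval = ((21−13)/6)² = 1.778
te_Recruitment = (6 + 4·8 + 10)/6 = 48/6 = 8; σ²_Recruitment = ((10−6)/6)² = 0.444
te_Instrument calibration = (9 + 4·14 + 19)/6 = 84/6 = 14; σ²_Instrument calibration = ((19−9)/6)² = 2.778
te_Pilot data = (9 + 4·13 + 17)/6 = 78/6 = 13; σ²_Pilot data = ((17−9)/6)² = 1.778
te_Data collection = (7 + 4·8 + 9)/6 = 48/6 = 8; σ²_Data collection = ((9−7)/6)² = 0.111
te_Data cleaning = (6 + 4·8 + 16)/6 = 54/6 = 9; σ²_Data cleaning = ((16−6)/6)² = 2.778
te_Analysis = (2 + 4·7 + 18)/6 = 48/6 = 8; σ²_Analysis = ((18−2)/6)² = 7.111
te_Draft manuscript = (5 + 4·7 + 21)/6 = 54/6 = 9; σ²_Draft manuscript = ((21−5)/6)² = 7.111
te_Internal review = (2 + 4·3 + 4)/6 = 18/6 = 3; σ²_Internal review = ((4−2)/6)² = 0.111
te_Submission = (9 + 4·12 + 21)/6 = 78/6 = 13; σ²_Submission = ((21−9)/6)² = 4.000

Forward pass:
ES_IRB approval = 0; EF_IRB approval = 15
ES_Recruitment = 0; EF_Recruitment = 8
ES_Instrument calibration = 15; EF_Instrument calibration = 15+14 = 29
ES_Pilot data = max(EF_IRB approval=15, EF_Recruitment=8) = 15; EF_Pilot data = 15+13 = 28
ES_Data collection = 8; EF_Data collection = 8+8 = 16
ES_Data cleaning = 8; EF_Data cleaning = 8+9 = 17
ES_Analysis = max(EF_Pilot data=28, EF_Data cleaning=17) = 28; EF_Analysis = 28+8 = 36
ES_Draft manuscript = max(EF_Instrument calibration=29, EF_Data cleaning=17) = 29; EF_Draft manuscript = 29+9 = 38
ES_Internal review = max(EF_Data collection=16, EF_Analysis=36) = 36; EF_Internal review = 36+3 = 39
ES_Submission = max(EF_Data collection=16, EF_Draft manuscript=38, EF_Internal review=39) = 39; EF_Submission = 39+13 = 52
Expected project duration μ = 52 days. Critical path: IRB approval → Pilot data → Analysis → Internal review → Submission.

Variance along critical path = 1.778 + 1.778 + 7.111 + 0.111 + 4.000 = 14.778; σ = √14.778 = 3.844 days.
Z = (50 − 52) / 3.844 = -0.520
P(T ≤ 50) = Φ(-0.520) ≈ 0.301

0.301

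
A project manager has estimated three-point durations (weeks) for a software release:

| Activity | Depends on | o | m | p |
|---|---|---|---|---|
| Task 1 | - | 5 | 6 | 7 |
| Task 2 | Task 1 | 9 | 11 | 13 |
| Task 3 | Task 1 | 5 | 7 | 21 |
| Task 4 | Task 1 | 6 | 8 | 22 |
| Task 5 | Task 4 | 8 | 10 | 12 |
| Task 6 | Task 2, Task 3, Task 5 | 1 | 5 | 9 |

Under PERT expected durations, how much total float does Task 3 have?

te_Task 1 = (5 + 4·6 + 7)/6 = 36/6 = 6
te_Task 2 = (9 + 4·11 + 13)/6 = 66/6 = 11
te_Task 3 = (5 + 4·7 + 21)/6 = 54/6 = 9
te_Task 4 = (6 + 4·8 + 22)/6 = 60/6 = 10
te_Task 5 = (8 + 4·10 + 12)/6 = 60/6 = 10
te_Task 6 = (1 + 4·5 + 9)/6 = 30/6 = 5

Forward pass:
ES_Task 1 = 0; EF_Task 1 = 6
ES_Task 2 = 6; EF_Task 2 = 6+11 = 17
ES_Task 3 = 6; EF_Task 3 = 6+9 = 15
ES_Task 4 = 6; EF_Task 4 = 6+10 = 16
ES_Task 5 = 16; EF_Task 5 = 16+10 = 26
ES_Task 6 = max(EF_Task 2=17, EF_Task 3=15, EF_Task 5=26) = 26; EF_Task 6 = 26+5 = 31
Expected project duration μ = 31 weeks. Critical path: Task 1 → Task 4 → Task 5 → Task 6.

Backward pass:
LF_Task 6 = 31; LS_Task 6 = 31−5 = 26
LF_Task 5 = LS_Task 6 = 26; LS_Task 5 = 26−10 = 16
LF_Task 4 = LS_Task 5 = 16; LS_Task 4 = 16−10 = 6
LF_Task 3 = LS_Task 6 = 26; LS_Task 3 = 26−9 = 17
LF_Task 2 = LS_Task 6 = 26; LS_Task 2 = 26−11 = 15
LF_Task 1 = min(LS_Task 2=15, LS_Task 3=17, LS_Task 4=6) = 6; LS_Task 1 = 6−6 = 0
Slack_Task 3 = LS_Task 3 − ES_Task 3 = 17 − 6 = 11

11 weeks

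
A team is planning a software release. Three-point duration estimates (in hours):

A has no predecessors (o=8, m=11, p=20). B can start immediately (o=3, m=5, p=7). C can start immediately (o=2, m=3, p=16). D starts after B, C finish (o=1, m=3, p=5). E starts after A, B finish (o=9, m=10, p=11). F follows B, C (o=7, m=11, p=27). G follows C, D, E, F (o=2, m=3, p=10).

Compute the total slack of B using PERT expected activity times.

4 hours

te_A = (8 + 4·11 + 20)/6 = 72/6 = 12
te_B = (3 + 4·5 + 7)/6 = 30/6 = 5
te_C = (2 + 4·3 + 16)/6 = 30/6 = 5
te_D = (1 + 4·3 + 5)/6 = 18/6 = 3
te_E = (9 + 4·10 + 11)/6 = 60/6 = 10
te_F = (7 + 4·11 + 27)/6 = 78/6 = 13
te_G = (2 + 4·3 + 10)/6 = 24/6 = 4

Forward pass:
ES_A = 0; EF_A = 12
ES_B = 0; EF_B = 5
ES_C = 0; EF_C = 5
ES_D = max(EF_B=5, EF_C=5) = 5; EF_D = 5+3 = 8
ES_E = max(EF_A=12, EF_B=5) = 12; EF_E = 12+10 = 22
ES_F = max(EF_B=5, EF_C=5) = 5; EF_F = 5+13 = 18
ES_G = max(EF_C=5, EF_D=8, EF_E=22, EF_F=18) = 22; EF_G = 22+4 = 26
Expected project duration μ = 26 hours. Critical path: A → E → G.

Backward pass:
LF_G = 26; LS_G = 26−4 = 22
LF_F = LS_G = 22; LS_F = 22−13 = 9
LF_E = LS_G = 22; LS_E = 22−10 = 12
LF_D = LS_G = 22; LS_D = 22−3 = 19
LF_C = min(LS_D=19, LS_F=9, LS_G=22) = 9; LS_C = 9−5 = 4
LF_B = min(LS_D=19, LS_E=12, LS_F=9) = 9; LS_B = 9−5 = 4
LF_A = LS_E = 12; LS_A = 12−12 = 0
Slack_B = LS_B − ES_B = 4 − 0 = 4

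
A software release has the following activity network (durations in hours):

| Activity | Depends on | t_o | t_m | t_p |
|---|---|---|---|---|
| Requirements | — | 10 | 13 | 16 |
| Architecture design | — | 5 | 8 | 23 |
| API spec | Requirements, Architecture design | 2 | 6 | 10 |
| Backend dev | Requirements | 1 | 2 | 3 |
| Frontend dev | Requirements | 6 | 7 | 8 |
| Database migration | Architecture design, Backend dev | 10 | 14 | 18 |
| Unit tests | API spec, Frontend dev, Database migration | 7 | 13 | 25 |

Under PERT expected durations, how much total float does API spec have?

te_Requirements = (10 + 4·13 + 16)/6 = 78/6 = 13
te_Architecture design = (5 + 4·8 + 23)/6 = 60/6 = 10
te_API spec = (2 + 4·6 + 10)/6 = 36/6 = 6
te_Backend dev = (1 + 4·2 + 3)/6 = 12/6 = 2
te_Frontend dev = (6 + 4·7 + 8)/6 = 42/6 = 7
te_Database migration = (10 + 4·14 + 18)/6 = 84/6 = 14
te_Unit tests = (7 + 4·13 + 25)/6 = 84/6 = 14

Forward pass:
ES_Requirements = 0; EF_Requirements = 13
ES_Architecture design = 0; EF_Architecture design = 10
ES_API spec = max(EF_Requirements=13, EF_Architecture design=10) = 13; EF_API spec = 13+6 = 19
ES_Backend dev = 13; EF_Backend dev = 13+2 = 15
ES_Frontend dev = 13; EF_Frontend dev = 13+7 = 20
ES_Database migration = max(EF_Architecture design=10, EF_Backend dev=15) = 15; EF_Database migration = 15+14 = 29
ES_Unit tests = max(EF_API spec=19, EF_Frontend dev=20, EF_Database migration=29) = 29; EF_Unit tests = 29+14 = 43
Expected project duration μ = 43 hours. Critical path: Requirements → Backend dev → Database migration → Unit tests.

Backward pass:
LF_Unit tests = 43; LS_Unit tests = 43−14 = 29
LF_Database migration = LS_Unit tests = 29; LS_Database migration = 29−14 = 15
LF_Frontend dev = LS_Unit tests = 29; LS_Frontend dev = 29−7 = 22
LF_Backend dev = LS_Database migration = 15; LS_Backend dev = 15−2 = 13
LF_API spec = LS_Unit tests = 29; LS_API spec = 29−6 = 23
LF_Architecture design = min(LS_API spec=23, LS_Database migration=15) = 15; LS_Architecture design = 15−10 = 5
LF_Requirements = min(LS_API spec=23, LS_Backend dev=13, LS_Frontend dev=22) = 13; LS_Requirements = 13−13 = 0
Slack_API spec = LS_API spec − ES_API spec = 23 − 13 = 10

10 hours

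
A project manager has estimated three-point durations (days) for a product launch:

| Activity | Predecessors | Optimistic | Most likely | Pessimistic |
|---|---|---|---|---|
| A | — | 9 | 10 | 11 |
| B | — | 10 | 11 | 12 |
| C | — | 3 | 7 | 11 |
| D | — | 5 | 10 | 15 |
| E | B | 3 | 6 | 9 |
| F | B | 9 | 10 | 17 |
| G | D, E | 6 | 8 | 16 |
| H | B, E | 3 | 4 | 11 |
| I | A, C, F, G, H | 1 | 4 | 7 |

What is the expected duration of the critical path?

te_A = (9 + 4·10 + 11)/6 = 60/6 = 10
te_B = (10 + 4·11 + 12)/6 = 66/6 = 11
te_C = (3 + 4·7 + 11)/6 = 42/6 = 7
te_D = (5 + 4·10 + 15)/6 = 60/6 = 10
te_E = (3 + 4·6 + 9)/6 = 36/6 = 6
te_F = (9 + 4·10 + 17)/6 = 66/6 = 11
te_G = (6 + 4·8 + 16)/6 = 54/6 = 9
te_H = (3 + 4·4 + 11)/6 = 30/6 = 5
te_I = (1 + 4·4 + 7)/6 = 24/6 = 4

Forward pass:
ES_A = 0; EF_A = 10
ES_B = 0; EF_B = 11
ES_C = 0; EF_C = 7
ES_D = 0; EF_D = 10
ES_E = 11; EF_E = 11+6 = 17
ES_F = 11; EF_F = 11+11 = 22
ES_G = max(EF_D=10, EF_E=17) = 17; EF_G = 17+9 = 26
ES_H = max(EF_B=11, EF_E=17) = 17; EF_H = 17+5 = 22
ES_I = max(EF_A=10, EF_C=7, EF_F=22, EF_G=26, EF_H=22) = 26; EF_I = 26+4 = 30
Expected project duration μ = 30 days. Critical path: B → E → G → I.

30 days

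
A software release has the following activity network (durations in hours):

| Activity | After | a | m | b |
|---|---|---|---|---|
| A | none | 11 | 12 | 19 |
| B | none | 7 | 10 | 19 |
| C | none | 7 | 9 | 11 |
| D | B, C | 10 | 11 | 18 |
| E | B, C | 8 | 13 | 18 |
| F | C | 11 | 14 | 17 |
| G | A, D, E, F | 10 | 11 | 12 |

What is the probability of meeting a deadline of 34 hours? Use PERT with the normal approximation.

0.352

te_A = (11 + 4·12 + 19)/6 = 78/6 = 13; σ²_A = ((19−11)/6)² = 1.778
te_B = (7 + 4·10 + 19)/6 = 66/6 = 11; σ²_B = ((19−7)/6)² = 4.000
te_C = (7 + 4·9 + 11)/6 = 54/6 = 9; σ²_C = ((11−7)/6)² = 0.444
te_D = (10 + 4·11 + 18)/6 = 72/6 = 12; σ²_D = ((18−10)/6)² = 1.778
te_E = (8 + 4·13 + 18)/6 = 78/6 = 13; σ²_E = ((18−8)/6)² = 2.778
te_F = (11 + 4·14 + 17)/6 = 84/6 = 14; σ²_F = ((17−11)/6)² = 1.000
te_G = (10 + 4·11 + 12)/6 = 66/6 = 11; σ²_G = ((12−10)/6)² = 0.111

Forward pass:
ES_A = 0; EF_A = 13
ES_B = 0; EF_B = 11
ES_C = 0; EF_C = 9
ES_D = max(EF_B=11, EF_C=9) = 11; EF_D = 11+12 = 23
ES_E = max(EF_B=11, EF_C=9) = 11; EF_E = 11+13 = 24
ES_F = 9; EF_F = 9+14 = 23
ES_G = max(EF_A=13, EF_D=23, EF_E=24, EF_F=23) = 24; EF_G = 24+11 = 35
Expected project duration μ = 35 hours. Critical path: B → E → G.

Variance along critical path = 4.000 + 2.778 + 0.111 = 6.889; σ = √6.889 = 2.625 hours.
Z = (34 − 35) / 2.625 = -0.381
P(T ≤ 34) = Φ(-0.381) ≈ 0.352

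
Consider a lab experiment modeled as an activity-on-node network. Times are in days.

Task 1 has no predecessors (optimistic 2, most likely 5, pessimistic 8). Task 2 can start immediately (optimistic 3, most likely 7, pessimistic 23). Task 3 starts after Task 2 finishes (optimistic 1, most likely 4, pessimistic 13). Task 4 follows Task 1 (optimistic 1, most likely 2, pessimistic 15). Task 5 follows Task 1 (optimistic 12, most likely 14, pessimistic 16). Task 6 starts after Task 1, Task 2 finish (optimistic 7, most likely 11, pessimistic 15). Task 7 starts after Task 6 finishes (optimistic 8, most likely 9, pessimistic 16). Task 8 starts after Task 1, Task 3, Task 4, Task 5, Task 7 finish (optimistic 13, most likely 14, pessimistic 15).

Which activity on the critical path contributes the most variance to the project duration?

te_Task 1 = (2 + 4·5 + 8)/6 = 30/6 = 5; σ²_Task 1 = ((8−2)/6)² = 1.000
te_Task 2 = (3 + 4·7 + 23)/6 = 54/6 = 9; σ²_Task 2 = ((23−3)/6)² = 11.111
te_Task 3 = (1 + 4·4 + 13)/6 = 30/6 = 5; σ²_Task 3 = ((13−1)/6)² = 4.000
te_Task 4 = (1 + 4·2 + 15)/6 = 24/6 = 4; σ²_Task 4 = ((15−1)/6)² = 5.444
te_Task 5 = (12 + 4·14 + 16)/6 = 84/6 = 14; σ²_Task 5 = ((16−12)/6)² = 0.444
te_Task 6 = (7 + 4·11 + 15)/6 = 66/6 = 11; σ²_Task 6 = ((15−7)/6)² = 1.778
te_Task 7 = (8 + 4·9 + 16)/6 = 60/6 = 10; σ²_Task 7 = ((16−8)/6)² = 1.778
te_Task 8 = (13 + 4·14 + 15)/6 = 84/6 = 14; σ²_Task 8 = ((15−13)/6)² = 0.111

Forward pass:
ES_Task 1 = 0; EF_Task 1 = 5
ES_Task 2 = 0; EF_Task 2 = 9
ES_Task 3 = 9; EF_Task 3 = 9+5 = 14
ES_Task 4 = 5; EF_Task 4 = 5+4 = 9
ES_Task 5 = 5; EF_Task 5 = 5+14 = 19
ES_Task 6 = max(EF_Task 1=5, EF_Task 2=9) = 9; EF_Task 6 = 9+11 = 20
ES_Task 7 = 20; EF_Task 7 = 20+10 = 30
ES_Task 8 = max(EF_Task 1=5, EF_Task 3=14, EF_Task 4=9, EF_Task 5=19, EF_Task 7=30) = 30; EF_Task 8 = 30+14 = 44
Expected project duration μ = 44 days. Critical path: Task 2 → Task 6 → Task 7 → Task 8.

Variances on critical path: σ²_Task 2=11.111, σ²_Task 6=1.778, σ²_Task 7=1.778, σ²_Task 8=0.111.
Largest is σ²_Task 2 = 11.111.

Task 2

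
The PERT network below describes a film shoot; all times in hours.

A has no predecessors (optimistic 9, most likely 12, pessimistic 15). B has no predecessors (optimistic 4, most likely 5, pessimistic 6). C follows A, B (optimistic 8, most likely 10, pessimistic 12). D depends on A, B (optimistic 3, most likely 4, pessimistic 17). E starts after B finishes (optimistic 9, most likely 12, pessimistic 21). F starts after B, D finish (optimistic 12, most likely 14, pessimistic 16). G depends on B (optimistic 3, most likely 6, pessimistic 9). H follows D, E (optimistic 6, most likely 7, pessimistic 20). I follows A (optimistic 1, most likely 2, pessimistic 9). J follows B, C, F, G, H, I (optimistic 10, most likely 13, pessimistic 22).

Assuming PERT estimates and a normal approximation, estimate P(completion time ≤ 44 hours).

te_A = (9 + 4·12 + 15)/6 = 72/6 = 12; σ²_A = ((15−9)/6)² = 1.000
te_B = (4 + 4·5 + 6)/6 = 30/6 = 5; σ²_B = ((6−4)/6)² = 0.111
te_C = (8 + 4·10 + 12)/6 = 60/6 = 10; σ²_C = ((12−8)/6)² = 0.444
te_D = (3 + 4·4 + 17)/6 = 36/6 = 6; σ²_D = ((17−3)/6)² = 5.444
te_E = (9 + 4·12 + 21)/6 = 78/6 = 13; σ²_E = ((21−9)/6)² = 4.000
te_F = (12 + 4·14 + 16)/6 = 84/6 = 14; σ²_F = ((16−12)/6)² = 0.444
te_G = (3 + 4·6 + 9)/6 = 36/6 = 6; σ²_G = ((9−3)/6)² = 1.000
te_H = (6 + 4·7 + 20)/6 = 54/6 = 9; σ²_H = ((20−6)/6)² = 5.444
te_I = (1 + 4·2 + 9)/6 = 18/6 = 3; σ²_I = ((9−1)/6)² = 1.778
te_J = (10 + 4·13 + 22)/6 = 84/6 = 14; σ²_J = ((22−10)/6)² = 4.000

Forward pass:
ES_A = 0; EF_A = 12
ES_B = 0; EF_B = 5
ES_C = max(EF_A=12, EF_B=5) = 12; EF_C = 12+10 = 22
ES_D = max(EF_A=12, EF_B=5) = 12; EF_D = 12+6 = 18
ES_E = 5; EF_E = 5+13 = 18
ES_F = max(EF_B=5, EF_D=18) = 18; EF_F = 18+14 = 32
ES_G = 5; EF_G = 5+6 = 11
ES_H = max(EF_D=18, EF_E=18) = 18; EF_H = 18+9 = 27
ES_I = 12; EF_I = 12+3 = 15
ES_J = max(EF_B=5, EF_C=22, EF_F=32, EF_G=11, EF_H=27, EF_I=15) = 32; EF_J = 32+14 = 46
Expected project duration μ = 46 hours. Critical path: A → D → F → J.

Variance along critical path = 1.000 + 5.444 + 0.444 + 4.000 = 10.889; σ = √10.889 = 3.300 hours.
Z = (44 − 46) / 3.300 = -0.606
P(T ≤ 44) = Φ(-0.606) ≈ 0.272

0.272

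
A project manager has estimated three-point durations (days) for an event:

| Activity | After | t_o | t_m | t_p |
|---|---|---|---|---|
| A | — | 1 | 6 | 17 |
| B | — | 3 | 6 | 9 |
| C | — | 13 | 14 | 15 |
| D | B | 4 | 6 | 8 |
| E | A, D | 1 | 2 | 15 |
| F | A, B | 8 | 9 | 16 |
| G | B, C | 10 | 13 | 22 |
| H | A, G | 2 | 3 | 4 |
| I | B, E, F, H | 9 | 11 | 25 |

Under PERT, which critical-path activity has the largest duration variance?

te_A = (1 + 4·6 + 17)/6 = 42/6 = 7; σ²_A = ((17−1)/6)² = 7.111
te_B = (3 + 4·6 + 9)/6 = 36/6 = 6; σ²_B = ((9−3)/6)² = 1.000
te_C = (13 + 4·14 + 15)/6 = 84/6 = 14; σ²_C = ((15−13)/6)² = 0.111
te_D = (4 + 4·6 + 8)/6 = 36/6 = 6; σ²_D = ((8−4)/6)² = 0.444
te_E = (1 + 4·2 + 15)/6 = 24/6 = 4; σ²_E = ((15−1)/6)² = 5.444
te_F = (8 + 4·9 + 16)/6 = 60/6 = 10; σ²_F = ((16−8)/6)² = 1.778
te_G = (10 + 4·13 + 22)/6 = 84/6 = 14; σ²_G = ((22−10)/6)² = 4.000
te_H = (2 + 4·3 + 4)/6 = 18/6 = 3; σ²_H = ((4−2)/6)² = 0.111
te_I = (9 + 4·11 + 25)/6 = 78/6 = 13; σ²_I = ((25−9)/6)² = 7.111

Forward pass:
ES_A = 0; EF_A = 7
ES_B = 0; EF_B = 6
ES_C = 0; EF_C = 14
ES_D = 6; EF_D = 6+6 = 12
ES_E = max(EF_A=7, EF_D=12) = 12; EF_E = 12+4 = 16
ES_F = max(EF_A=7, EF_B=6) = 7; EF_F = 7+10 = 17
ES_G = max(EF_B=6, EF_C=14) = 14; EF_G = 14+14 = 28
ES_H = max(EF_A=7, EF_G=28) = 28; EF_H = 28+3 = 31
ES_I = max(EF_B=6, EF_E=16, EF_F=17, EF_H=31) = 31; EF_I = 31+13 = 44
Expected project duration μ = 44 days. Critical path: C → G → H → I.

Variances on critical path: σ²_C=0.111, σ²_G=4.000, σ²_H=0.111, σ²_I=7.111.
Largest is σ²_I = 7.111.

I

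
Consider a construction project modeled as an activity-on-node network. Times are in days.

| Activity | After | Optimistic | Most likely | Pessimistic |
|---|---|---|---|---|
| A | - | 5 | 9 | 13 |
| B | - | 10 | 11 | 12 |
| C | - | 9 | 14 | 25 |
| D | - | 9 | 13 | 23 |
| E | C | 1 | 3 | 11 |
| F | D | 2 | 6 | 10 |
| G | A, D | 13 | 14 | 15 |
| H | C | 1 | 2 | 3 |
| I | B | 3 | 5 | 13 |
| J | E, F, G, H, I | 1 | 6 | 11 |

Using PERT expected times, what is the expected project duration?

34 days

te_A = (5 + 4·9 + 13)/6 = 54/6 = 9
te_B = (10 + 4·11 + 12)/6 = 66/6 = 11
te_C = (9 + 4·14 + 25)/6 = 90/6 = 15
te_D = (9 + 4·13 + 23)/6 = 84/6 = 14
te_E = (1 + 4·3 + 11)/6 = 24/6 = 4
te_F = (2 + 4·6 + 10)/6 = 36/6 = 6
te_G = (13 + 4·14 + 15)/6 = 84/6 = 14
te_H = (1 + 4·2 + 3)/6 = 12/6 = 2
te_I = (3 + 4·5 + 13)/6 = 36/6 = 6
te_J = (1 + 4·6 + 11)/6 = 36/6 = 6

Forward pass:
ES_A = 0; EF_A = 9
ES_B = 0; EF_B = 11
ES_C = 0; EF_C = 15
ES_D = 0; EF_D = 14
ES_E = 15; EF_E = 15+4 = 19
ES_F = 14; EF_F = 14+6 = 20
ES_G = max(EF_A=9, EF_D=14) = 14; EF_G = 14+14 = 28
ES_H = 15; EF_H = 15+2 = 17
ES_I = 11; EF_I = 11+6 = 17
ES_J = max(EF_E=19, EF_F=20, EF_G=28, EF_H=17, EF_I=17) = 28; EF_J = 28+6 = 34
Expected project duration μ = 34 days. Critical path: D → G → J.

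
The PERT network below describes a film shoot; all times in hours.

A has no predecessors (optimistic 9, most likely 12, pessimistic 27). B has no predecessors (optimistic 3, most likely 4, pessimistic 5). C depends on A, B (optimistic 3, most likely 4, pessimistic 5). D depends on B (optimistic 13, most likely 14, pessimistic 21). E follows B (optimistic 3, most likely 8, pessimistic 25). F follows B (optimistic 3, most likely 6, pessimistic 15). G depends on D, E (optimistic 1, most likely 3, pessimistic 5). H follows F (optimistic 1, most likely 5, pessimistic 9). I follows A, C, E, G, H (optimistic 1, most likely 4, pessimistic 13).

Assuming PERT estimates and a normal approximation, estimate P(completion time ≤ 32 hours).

0.977

te_A = (9 + 4·12 + 27)/6 = 84/6 = 14; σ²_A = ((27−9)/6)² = 9.000
te_B = (3 + 4·4 + 5)/6 = 24/6 = 4; σ²_B = ((5−3)/6)² = 0.111
te_C = (3 + 4·4 + 5)/6 = 24/6 = 4; σ²_C = ((5−3)/6)² = 0.111
te_D = (13 + 4·14 + 21)/6 = 90/6 = 15; σ²_D = ((21−13)/6)² = 1.778
te_E = (3 + 4·8 + 25)/6 = 60/6 = 10; σ²_E = ((25−3)/6)² = 13.444
te_F = (3 + 4·6 + 15)/6 = 42/6 = 7; σ²_F = ((15−3)/6)² = 4.000
te_G = (1 + 4·3 + 5)/6 = 18/6 = 3; σ²_G = ((5−1)/6)² = 0.444
te_H = (1 + 4·5 + 9)/6 = 30/6 = 5; σ²_H = ((9−1)/6)² = 1.778
te_I = (1 + 4·4 + 13)/6 = 30/6 = 5; σ²_I = ((13−1)/6)² = 4.000

Forward pass:
ES_A = 0; EF_A = 14
ES_B = 0; EF_B = 4
ES_C = max(EF_A=14, EF_B=4) = 14; EF_C = 14+4 = 18
ES_D = 4; EF_D = 4+15 = 19
ES_E = 4; EF_E = 4+10 = 14
ES_F = 4; EF_F = 4+7 = 11
ES_G = max(EF_D=19, EF_E=14) = 19; EF_G = 19+3 = 22
ES_H = 11; EF_H = 11+5 = 16
ES_I = max(EF_A=14, EF_C=18, EF_E=14, EF_G=22, EF_H=16) = 22; EF_I = 22+5 = 27
Expected project duration μ = 27 hours. Critical path: B → D → G → I.

Variance along critical path = 0.111 + 1.778 + 0.444 + 4.000 = 6.333; σ = √6.333 = 2.517 hours.
Z = (32 − 27) / 2.517 = 1.987
P(T ≤ 32) = Φ(1.987) ≈ 0.977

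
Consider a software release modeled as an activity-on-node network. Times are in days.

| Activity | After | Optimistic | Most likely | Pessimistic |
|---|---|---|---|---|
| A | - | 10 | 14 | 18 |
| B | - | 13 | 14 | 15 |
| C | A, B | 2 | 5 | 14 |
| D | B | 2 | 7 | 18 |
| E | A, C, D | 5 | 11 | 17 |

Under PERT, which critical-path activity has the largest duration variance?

D

te_A = (10 + 4·14 + 18)/6 = 84/6 = 14; σ²_A = ((18−10)/6)² = 1.778
te_B = (13 + 4·14 + 15)/6 = 84/6 = 14; σ²_B = ((15−13)/6)² = 0.111
te_C = (2 + 4·5 + 14)/6 = 36/6 = 6; σ²_C = ((14−2)/6)² = 4.000
te_D = (2 + 4·7 + 18)/6 = 48/6 = 8; σ²_D = ((18−2)/6)² = 7.111
te_E = (5 + 4·11 + 17)/6 = 66/6 = 11; σ²_E = ((17−5)/6)² = 4.000

Forward pass:
ES_A = 0; EF_A = 14
ES_B = 0; EF_B = 14
ES_C = max(EF_A=14, EF_B=14) = 14; EF_C = 14+6 = 20
ES_D = 14; EF_D = 14+8 = 22
ES_E = max(EF_A=14, EF_C=20, EF_D=22) = 22; EF_E = 22+11 = 33
Expected project duration μ = 33 days. Critical path: B → D → E.

Variances on critical path: σ²_B=0.111, σ²_D=7.111, σ²_E=4.000.
Largest is σ²_D = 7.111.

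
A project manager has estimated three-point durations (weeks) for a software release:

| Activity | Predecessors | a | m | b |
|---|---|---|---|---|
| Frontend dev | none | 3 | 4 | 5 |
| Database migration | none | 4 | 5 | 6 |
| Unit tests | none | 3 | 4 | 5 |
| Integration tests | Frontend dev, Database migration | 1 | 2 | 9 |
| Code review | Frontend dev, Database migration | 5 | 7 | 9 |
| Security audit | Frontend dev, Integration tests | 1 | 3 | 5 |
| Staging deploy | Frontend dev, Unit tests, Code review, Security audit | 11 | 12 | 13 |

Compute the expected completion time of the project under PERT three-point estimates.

te_Frontend dev = (3 + 4·4 + 5)/6 = 24/6 = 4
te_Database migration = (4 + 4·5 + 6)/6 = 30/6 = 5
te_Unit tests = (3 + 4·4 + 5)/6 = 24/6 = 4
te_Integration tests = (1 + 4·2 + 9)/6 = 18/6 = 3
te_Code review = (5 + 4·7 + 9)/6 = 42/6 = 7
te_Security audit = (1 + 4·3 + 5)/6 = 18/6 = 3
te_Staging deploy = (11 + 4·12 + 13)/6 = 72/6 = 12

Forward pass:
ES_Frontend dev = 0; EF_Frontend dev = 4
ES_Database migration = 0; EF_Database migration = 5
ES_Unit tests = 0; EF_Unit tests = 4
ES_Integration tests = max(EF_Frontend dev=4, EF_Database migration=5) = 5; EF_Integration tests = 5+3 = 8
ES_Code review = max(EF_Frontend dev=4, EF_Database migration=5) = 5; EF_Code review = 5+7 = 12
ES_Security audit = max(EF_Frontend dev=4, EF_Integration tests=8) = 8; EF_Security audit = 8+3 = 11
ES_Staging deploy = max(EF_Frontend dev=4, EF_Unit tests=4, EF_Code review=12, EF_Security audit=11) = 12; EF_Staging deploy = 12+12 = 24
Expected project duration μ = 24 weeks. Critical path: Database migration → Code review → Staging deploy.

24 weeks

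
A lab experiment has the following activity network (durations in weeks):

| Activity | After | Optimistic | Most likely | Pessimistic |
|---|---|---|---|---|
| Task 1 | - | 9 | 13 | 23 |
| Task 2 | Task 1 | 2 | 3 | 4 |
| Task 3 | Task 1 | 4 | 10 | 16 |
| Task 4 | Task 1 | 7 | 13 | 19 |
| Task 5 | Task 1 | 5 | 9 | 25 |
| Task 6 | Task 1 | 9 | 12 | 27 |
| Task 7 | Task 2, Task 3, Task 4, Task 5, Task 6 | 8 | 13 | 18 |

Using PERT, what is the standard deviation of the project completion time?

4.15 weeks

te_Task 1 = (9 + 4·13 + 23)/6 = 84/6 = 14; σ²_Task 1 = ((23−9)/6)² = 5.444
te_Task 2 = (2 + 4·3 + 4)/6 = 18/6 = 3; σ²_Task 2 = ((4−2)/6)² = 0.111
te_Task 3 = (4 + 4·10 + 16)/6 = 60/6 = 10; σ²_Task 3 = ((16−4)/6)² = 4.000
te_Task 4 = (7 + 4·13 + 19)/6 = 78/6 = 13; σ²_Task 4 = ((19−7)/6)² = 4.000
te_Task 5 = (5 + 4·9 + 25)/6 = 66/6 = 11; σ²_Task 5 = ((25−5)/6)² = 11.111
te_Task 6 = (9 + 4·12 + 27)/6 = 84/6 = 14; σ²_Task 6 = ((27−9)/6)² = 9.000
te_Task 7 = (8 + 4·13 + 18)/6 = 78/6 = 13; σ²_Task 7 = ((18−8)/6)² = 2.778

Forward pass:
ES_Task 1 = 0; EF_Task 1 = 14
ES_Task 2 = 14; EF_Task 2 = 14+3 = 17
ES_Task 3 = 14; EF_Task 3 = 14+10 = 24
ES_Task 4 = 14; EF_Task 4 = 14+13 = 27
ES_Task 5 = 14; EF_Task 5 = 14+11 = 25
ES_Task 6 = 14; EF_Task 6 = 14+14 = 28
ES_Task 7 = max(EF_Task 2=17, EF_Task 3=24, EF_Task 4=27, EF_Task 5=25, EF_Task 6=28) = 28; EF_Task 7 = 28+13 = 41
Expected project duration μ = 41 weeks. Critical path: Task 1 → Task 6 → Task 7.

Variance along critical path = 5.444 + 9.000 + 2.778 = 17.222
σ = √17.222 = 4.150 weeks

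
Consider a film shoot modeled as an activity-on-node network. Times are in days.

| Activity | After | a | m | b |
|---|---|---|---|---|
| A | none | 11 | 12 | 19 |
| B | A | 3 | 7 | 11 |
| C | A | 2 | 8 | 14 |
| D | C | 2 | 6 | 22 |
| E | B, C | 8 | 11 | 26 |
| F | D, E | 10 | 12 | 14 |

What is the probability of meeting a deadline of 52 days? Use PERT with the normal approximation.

te_A = (11 + 4·12 + 19)/6 = 78/6 = 13; σ²_A = ((19−11)/6)² = 1.778
te_B = (3 + 4·7 + 11)/6 = 42/6 = 7; σ²_B = ((11−3)/6)² = 1.778
te_C = (2 + 4·8 + 14)/6 = 48/6 = 8; σ²_C = ((14−2)/6)² = 4.000
te_D = (2 + 4·6 + 22)/6 = 48/6 = 8; σ²_D = ((22−2)/6)² = 11.111
te_E = (8 + 4·11 + 26)/6 = 78/6 = 13; σ²_E = ((26−8)/6)² = 9.000
te_F = (10 + 4·12 + 14)/6 = 72/6 = 12; σ²_F = ((14−10)/6)² = 0.444

Forward pass:
ES_A = 0; EF_A = 13
ES_B = 13; EF_B = 13+7 = 20
ES_C = 13; EF_C = 13+8 = 21
ES_D = 21; EF_D = 21+8 = 29
ES_E = max(EF_B=20, EF_C=21) = 21; EF_E = 21+13 = 34
ES_F = max(EF_D=29, EF_E=34) = 34; EF_F = 34+12 = 46
Expected project duration μ = 46 days. Critical path: A → C → E → F.

Variance along critical path = 1.778 + 4.000 + 9.000 + 0.444 = 15.222; σ = √15.222 = 3.902 days.
Z = (52 − 46) / 3.902 = 1.538
P(T ≤ 52) = Φ(1.538) ≈ 0.938

0.938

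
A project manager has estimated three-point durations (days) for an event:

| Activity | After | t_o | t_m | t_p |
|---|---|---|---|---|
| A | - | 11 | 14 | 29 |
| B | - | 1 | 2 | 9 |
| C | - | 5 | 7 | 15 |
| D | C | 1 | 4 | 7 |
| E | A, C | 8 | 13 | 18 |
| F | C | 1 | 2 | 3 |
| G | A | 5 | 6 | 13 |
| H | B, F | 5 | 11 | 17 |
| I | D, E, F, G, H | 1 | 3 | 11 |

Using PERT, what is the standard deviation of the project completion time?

3.82 days

te_A = (11 + 4·14 + 29)/6 = 96/6 = 16; σ²_A = ((29−11)/6)² = 9.000
te_B = (1 + 4·2 + 9)/6 = 18/6 = 3; σ²_B = ((9−1)/6)² = 1.778
te_C = (5 + 4·7 + 15)/6 = 48/6 = 8; σ²_C = ((15−5)/6)² = 2.778
te_D = (1 + 4·4 + 7)/6 = 24/6 = 4; σ²_D = ((7−1)/6)² = 1.000
te_E = (8 + 4·13 + 18)/6 = 78/6 = 13; σ²_E = ((18−8)/6)² = 2.778
te_F = (1 + 4·2 + 3)/6 = 12/6 = 2; σ²_F = ((3−1)/6)² = 0.111
te_G = (5 + 4·6 + 13)/6 = 42/6 = 7; σ²_G = ((13−5)/6)² = 1.778
te_H = (5 + 4·11 + 17)/6 = 66/6 = 11; σ²_H = ((17−5)/6)² = 4.000
te_I = (1 + 4·3 + 11)/6 = 24/6 = 4; σ²_I = ((11−1)/6)² = 2.778

Forward pass:
ES_A = 0; EF_A = 16
ES_B = 0; EF_B = 3
ES_C = 0; EF_C = 8
ES_D = 8; EF_D = 8+4 = 12
ES_E = max(EF_A=16, EF_C=8) = 16; EF_E = 16+13 = 29
ES_F = 8; EF_F = 8+2 = 10
ES_G = 16; EF_G = 16+7 = 23
ES_H = max(EF_B=3, EF_F=10) = 10; EF_H = 10+11 = 21
ES_I = max(EF_D=12, EF_E=29, EF_F=10, EF_G=23, EF_H=21) = 29; EF_I = 29+4 = 33
Expected project duration μ = 33 days. Critical path: A → E → I.

Variance along critical path = 9.000 + 2.778 + 2.778 = 14.556
σ = √14.556 = 3.815 days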